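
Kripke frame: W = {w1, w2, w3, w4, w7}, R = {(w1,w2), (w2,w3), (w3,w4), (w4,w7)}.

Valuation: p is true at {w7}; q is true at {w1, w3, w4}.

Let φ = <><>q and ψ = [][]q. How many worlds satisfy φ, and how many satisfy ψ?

2 and 4

For <><>q:
w1: successors {w2}; <>q there: w2:T. ✓
w2: successors {w3}; <>q there: w3:T. ✓
w3: successors {w4}; <>q there: w4:F. ✗
w4: successors {w7}; <>q there: w7:F. ✗
w7: no successors, so <><>q fails. ✗
— 2 worlds.
For [][]q:
w1: successors {w2}; []q there: w2:T. ✓
w2: successors {w3}; []q there: w3:T. ✓
w3: successors {w4}; []q there: w4:F. ✗
w4: successors {w7}; []q there: w7:T. ✓
w7: no successors, so [][]q holds vacuously. ✓
— 4 worlds.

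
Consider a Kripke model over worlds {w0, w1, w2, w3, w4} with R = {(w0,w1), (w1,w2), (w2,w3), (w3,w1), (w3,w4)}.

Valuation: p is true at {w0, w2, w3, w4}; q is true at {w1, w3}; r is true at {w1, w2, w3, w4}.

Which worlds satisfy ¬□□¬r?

{w0, w1, w2, w3}

w0: □□¬r is F. ✓
w1: □□¬r is F. ✓
w2: □□¬r is F. ✓
w3: □□¬r is F. ✓
w4: □□¬r is T. ✗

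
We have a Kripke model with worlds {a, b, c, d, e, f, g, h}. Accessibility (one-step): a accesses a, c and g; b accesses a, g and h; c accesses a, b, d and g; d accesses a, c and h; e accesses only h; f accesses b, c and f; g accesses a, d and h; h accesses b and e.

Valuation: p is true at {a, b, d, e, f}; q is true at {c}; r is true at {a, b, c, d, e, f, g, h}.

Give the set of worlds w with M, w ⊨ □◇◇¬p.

{a, b, c, d, e, f, g}

a: successors {a, c, g}; ◇◇¬p there: a:T, c:T, g:T. ✓
b: successors {a, g, h}; ◇◇¬p there: a:T, g:T, h:T. ✓
c: successors {a, b, d, g}; ◇◇¬p there: a:T, b:T, d:T, g:T. ✓
d: successors {a, c, h}; ◇◇¬p there: a:T, c:T, h:T. ✓
e: successors {h}; ◇◇¬p there: h:T. ✓
f: successors {b, c, f}; ◇◇¬p there: b:T, c:T, f:T. ✓
g: successors {a, d, h}; ◇◇¬p there: a:T, d:T, h:T. ✓
h: successors {b, e}; ◇◇¬p there: b:T, e:F. ✗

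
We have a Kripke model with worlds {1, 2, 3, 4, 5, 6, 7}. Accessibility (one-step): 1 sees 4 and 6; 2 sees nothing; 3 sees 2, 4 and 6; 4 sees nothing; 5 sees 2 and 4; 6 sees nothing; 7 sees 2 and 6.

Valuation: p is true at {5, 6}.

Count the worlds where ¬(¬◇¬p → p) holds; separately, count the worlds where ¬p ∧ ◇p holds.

2 and 3

For ¬(¬◇¬p → p):
1: ¬◇¬p → p is T. ✗
2: ¬◇¬p → p is F. ✓
3: ¬◇¬p → p is T. ✗
4: ¬◇¬p → p is F. ✓
5: ¬◇¬p → p is T. ✗
6: ¬◇¬p → p is T. ✗
7: ¬◇¬p → p is T. ✗
— 2 worlds.
For ¬p ∧ ◇p:
1: ¬p is T, ◇p is T. ✓
2: ¬p is T, ◇p is F. ✗
3: ¬p is T, ◇p is T. ✓
4: ¬p is T, ◇p is F. ✗
5: ¬p is F, ◇p is F. ✗
6: ¬p is F, ◇p is F. ✗
7: ¬p is T, ◇p is T. ✓
— 3 worlds.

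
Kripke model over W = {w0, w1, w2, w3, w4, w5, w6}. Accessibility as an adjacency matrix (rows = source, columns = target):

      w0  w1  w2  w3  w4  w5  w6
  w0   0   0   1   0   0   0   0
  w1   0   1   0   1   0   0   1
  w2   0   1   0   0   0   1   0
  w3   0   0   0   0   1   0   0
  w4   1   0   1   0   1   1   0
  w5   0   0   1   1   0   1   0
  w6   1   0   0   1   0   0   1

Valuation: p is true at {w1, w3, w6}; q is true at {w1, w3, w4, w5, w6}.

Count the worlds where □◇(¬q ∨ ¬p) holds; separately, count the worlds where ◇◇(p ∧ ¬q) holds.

5 and 0

For □◇(¬q ∨ ¬p):
w0: successors {w2}; ◇(¬q ∨ ¬p) there: w2:T. ✓
w1: successors {w1, w3, w6}; ◇(¬q ∨ ¬p) there: w1:F, w3:T, w6:T. ✗
w2: successors {w1, w5}; ◇(¬q ∨ ¬p) there: w1:F, w5:T. ✗
w3: successors {w4}; ◇(¬q ∨ ¬p) there: w4:T. ✓
w4: successors {w0, w2, w4, w5}; ◇(¬q ∨ ¬p) there: w0:T, w2:T, w4:T, w5:T. ✓
w5: successors {w2, w3, w5}; ◇(¬q ∨ ¬p) there: w2:T, w3:T, w5:T. ✓
w6: successors {w0, w3, w6}; ◇(¬q ∨ ¬p) there: w0:T, w3:T, w6:T. ✓
— 5 worlds.
For ◇◇(p ∧ ¬q):
w0: successors {w2}; ◇(p ∧ ¬q) there: w2:F. ✗
w1: successors {w1, w3, w6}; ◇(p ∧ ¬q) there: w1:F, w3:F, w6:F. ✗
w2: successors {w1, w5}; ◇(p ∧ ¬q) there: w1:F, w5:F. ✗
w3: successors {w4}; ◇(p ∧ ¬q) there: w4:F. ✗
w4: successors {w0, w2, w4, w5}; ◇(p ∧ ¬q) there: w0:F, w2:F, w4:F, w5:F. ✗
w5: successors {w2, w3, w5}; ◇(p ∧ ¬q) there: w2:F, w3:F, w5:F. ✗
w6: successors {w0, w3, w6}; ◇(p ∧ ¬q) there: w0:F, w3:F, w6:F. ✗
— 0 worlds.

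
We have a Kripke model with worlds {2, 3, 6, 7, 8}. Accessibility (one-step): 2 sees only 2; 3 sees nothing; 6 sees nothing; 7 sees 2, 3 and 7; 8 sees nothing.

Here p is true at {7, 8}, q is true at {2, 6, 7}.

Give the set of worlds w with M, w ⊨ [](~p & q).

{2, 3, 6, 8}

2: successors {2}; ~p & q there: 2:T. ✓
3: no successors, so [](~p & q) holds vacuously. ✓
6: no successors, so [](~p & q) holds vacuously. ✓
7: successors {2, 3, 7}; ~p & q there: 2:T, 3:F, 7:F. ✗
8: no successors, so [](~p & q) holds vacuously. ✓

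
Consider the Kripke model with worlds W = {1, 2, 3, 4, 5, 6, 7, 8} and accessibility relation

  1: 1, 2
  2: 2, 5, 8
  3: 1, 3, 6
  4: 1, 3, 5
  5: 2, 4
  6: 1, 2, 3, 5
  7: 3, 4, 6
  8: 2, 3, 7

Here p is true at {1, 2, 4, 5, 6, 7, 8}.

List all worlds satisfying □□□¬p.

∅

1: successors {1, 2}; □□¬p there: 1:F, 2:F. ✗
2: successors {2, 5, 8}; □□¬p there: 2:F, 5:F, 8:F. ✗
3: successors {1, 3, 6}; □□¬p there: 1:F, 3:F, 6:F. ✗
4: successors {1, 3, 5}; □□¬p there: 1:F, 3:F, 5:F. ✗
5: successors {2, 4}; □□¬p there: 2:F, 4:F. ✗
6: successors {1, 2, 3, 5}; □□¬p there: 1:F, 2:F, 3:F, 5:F. ✗
7: successors {3, 4, 6}; □□¬p there: 3:F, 4:F, 6:F. ✗
8: successors {2, 3, 7}; □□¬p there: 2:F, 3:F, 7:F. ✗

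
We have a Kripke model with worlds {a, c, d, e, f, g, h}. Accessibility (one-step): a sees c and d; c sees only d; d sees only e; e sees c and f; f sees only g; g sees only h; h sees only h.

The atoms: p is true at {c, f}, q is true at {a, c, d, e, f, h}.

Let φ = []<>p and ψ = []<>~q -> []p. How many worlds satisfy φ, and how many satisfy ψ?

1 and 7

For []<>p:
a: successors {c, d}; <>p there: c:F, d:F. ✗
c: successors {d}; <>p there: d:F. ✗
d: successors {e}; <>p there: e:T. ✓
e: successors {c, f}; <>p there: c:F, f:F. ✗
f: successors {g}; <>p there: g:F. ✗
g: successors {h}; <>p there: h:F. ✗
h: successors {h}; <>p there: h:F. ✗
— 1 world.
For []<>~q -> []p:
a: []<>~q is F, []p is F. ✓
c: []<>~q is F, []p is F. ✓
d: []<>~q is F, []p is F. ✓
e: []<>~q is F, []p is T. ✓
f: []<>~q is F, []p is F. ✓
g: []<>~q is F, []p is F. ✓
h: []<>~q is F, []p is F. ✓
— 7 worlds.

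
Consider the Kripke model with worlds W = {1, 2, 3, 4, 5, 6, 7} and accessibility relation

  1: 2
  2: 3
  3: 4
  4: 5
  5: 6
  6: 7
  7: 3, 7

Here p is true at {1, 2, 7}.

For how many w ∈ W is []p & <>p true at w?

1: []p is T, <>p is T. ✓
2: []p is F, <>p is F. ✗
3: []p is F, <>p is F. ✗
4: []p is F, <>p is F. ✗
5: []p is F, <>p is F. ✗
6: []p is T, <>p is T. ✓
7: []p is F, <>p is T. ✗
Satisfying worlds: {1, 6}.

2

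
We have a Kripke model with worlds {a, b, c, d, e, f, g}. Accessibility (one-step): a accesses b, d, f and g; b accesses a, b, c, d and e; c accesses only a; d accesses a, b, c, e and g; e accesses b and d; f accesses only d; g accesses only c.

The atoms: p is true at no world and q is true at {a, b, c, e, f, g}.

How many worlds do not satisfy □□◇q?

3

a: successors {b, d, f, g}; □◇q there: b:T, d:T, f:T, g:T. ✓
b: successors {a, b, c, d, e}; □◇q there: a:F, b:T, c:T, d:T, e:T. ✗
c: successors {a}; □◇q there: a:F. ✗
d: successors {a, b, c, e, g}; □◇q there: a:F, b:T, c:T, e:T, g:T. ✗
e: successors {b, d}; □◇q there: b:T, d:T. ✓
f: successors {d}; □◇q there: d:T. ✓
g: successors {c}; □◇q there: c:T. ✓
Satisfying worlds: {a, e, f, g}.
So □□◇q fails at the other 3 worlds.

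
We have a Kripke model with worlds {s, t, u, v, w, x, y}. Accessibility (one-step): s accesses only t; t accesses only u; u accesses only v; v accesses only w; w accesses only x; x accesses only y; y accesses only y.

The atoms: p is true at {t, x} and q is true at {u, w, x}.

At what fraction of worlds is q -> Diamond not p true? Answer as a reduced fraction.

s: q is F, Diamond not p is F. ✓
t: q is F, Diamond not p is T. ✓
u: q is T, Diamond not p is T. ✓
v: q is F, Diamond not p is T. ✓
w: q is T, Diamond not p is F. ✗
x: q is T, Diamond not p is T. ✓
y: q is F, Diamond not p is T. ✓
That's 6 of 7 worlds, so 6/7.

6/7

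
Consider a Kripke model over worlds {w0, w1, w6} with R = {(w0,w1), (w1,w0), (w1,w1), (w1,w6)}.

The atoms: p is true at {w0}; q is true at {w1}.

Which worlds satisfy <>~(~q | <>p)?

w0: successors {w1}; ~(~q | <>p) there: w1:F. ✗
w1: successors {w0, w1, w6}; ~(~q | <>p) there: w0:F, w1:F, w6:F. ✗
w6: no successors, so <>~(~q | <>p) fails. ✗

∅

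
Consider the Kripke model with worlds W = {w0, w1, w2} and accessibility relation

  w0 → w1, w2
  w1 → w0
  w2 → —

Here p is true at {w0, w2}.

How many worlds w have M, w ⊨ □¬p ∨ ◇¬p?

2

w0: □¬p is F, ◇¬p is T. ✓
w1: □¬p is F, ◇¬p is F. ✗
w2: □¬p is T, ◇¬p is F. ✓
Satisfying worlds: {w0, w2}.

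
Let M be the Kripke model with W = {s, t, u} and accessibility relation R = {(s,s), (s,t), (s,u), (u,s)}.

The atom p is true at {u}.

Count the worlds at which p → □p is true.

2

s: p is F, □p is F. ✓
t: p is F, □p is T. ✓
u: p is T, □p is F. ✗
Satisfying worlds: {s, t}.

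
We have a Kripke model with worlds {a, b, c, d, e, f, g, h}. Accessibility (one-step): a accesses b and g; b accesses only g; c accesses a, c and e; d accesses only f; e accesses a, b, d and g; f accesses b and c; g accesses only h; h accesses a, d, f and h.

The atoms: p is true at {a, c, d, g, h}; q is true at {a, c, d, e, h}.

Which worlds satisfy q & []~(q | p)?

a: q is T, []~(q | p) is F. ✗
b: q is F, []~(q | p) is F. ✗
c: q is T, []~(q | p) is F. ✗
d: q is T, []~(q | p) is T. ✓
e: q is T, []~(q | p) is F. ✗
f: q is F, []~(q | p) is F. ✗
g: q is F, []~(q | p) is F. ✗
h: q is T, []~(q | p) is F. ✗

{d}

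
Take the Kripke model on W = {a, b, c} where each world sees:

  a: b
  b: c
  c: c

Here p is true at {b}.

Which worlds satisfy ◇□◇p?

a: successors {b}; □◇p there: b:F. ✗
b: successors {c}; □◇p there: c:F. ✗
c: successors {c}; □◇p there: c:F. ✗

∅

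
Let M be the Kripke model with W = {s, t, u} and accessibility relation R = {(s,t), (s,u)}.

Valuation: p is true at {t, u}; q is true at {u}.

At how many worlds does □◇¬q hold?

s: successors {t, u}; ◇¬q there: t:F, u:F. ✗
t: no successors, so □◇¬q holds vacuously. ✓
u: no successors, so □◇¬q holds vacuously. ✓
Satisfying worlds: {t, u}.

2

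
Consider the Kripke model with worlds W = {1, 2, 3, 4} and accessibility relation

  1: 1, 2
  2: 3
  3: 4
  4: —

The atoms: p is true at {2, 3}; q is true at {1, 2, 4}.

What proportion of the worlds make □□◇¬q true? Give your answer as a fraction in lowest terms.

1: successors {1, 2}; □◇¬q there: 1:F, 2:F. ✗
2: successors {3}; □◇¬q there: 3:F. ✗
3: successors {4}; □◇¬q there: 4:T. ✓
4: no successors, so □□◇¬q holds vacuously. ✓
That's 2 of 4 worlds, so 2/4 = 1/2.

1/2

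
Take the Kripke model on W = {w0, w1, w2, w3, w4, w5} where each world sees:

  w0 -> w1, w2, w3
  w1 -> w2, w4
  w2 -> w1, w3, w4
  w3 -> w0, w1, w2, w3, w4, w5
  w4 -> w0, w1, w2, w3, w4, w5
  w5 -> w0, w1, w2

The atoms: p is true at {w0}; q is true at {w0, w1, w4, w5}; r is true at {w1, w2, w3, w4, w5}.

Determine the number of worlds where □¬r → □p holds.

w0: □¬r is F, □p is F. ✓
w1: □¬r is F, □p is F. ✓
w2: □¬r is F, □p is F. ✓
w3: □¬r is F, □p is F. ✓
w4: □¬r is F, □p is F. ✓
w5: □¬r is F, □p is F. ✓
Satisfying worlds: {w0, w1, w2, w3, w4, w5}.

6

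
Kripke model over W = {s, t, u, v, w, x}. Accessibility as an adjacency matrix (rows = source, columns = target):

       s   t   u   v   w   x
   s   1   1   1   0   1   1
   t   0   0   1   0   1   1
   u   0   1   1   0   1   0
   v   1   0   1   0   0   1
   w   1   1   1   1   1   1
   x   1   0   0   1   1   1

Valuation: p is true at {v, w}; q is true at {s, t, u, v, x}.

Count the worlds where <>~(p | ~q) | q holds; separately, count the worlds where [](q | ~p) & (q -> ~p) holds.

6 and 0

For <>~(p | ~q) | q:
s: <>~(p | ~q) is T, q is T. ✓
t: <>~(p | ~q) is T, q is T. ✓
u: <>~(p | ~q) is T, q is T. ✓
v: <>~(p | ~q) is T, q is T. ✓
w: <>~(p | ~q) is T, q is F. ✓
x: <>~(p | ~q) is T, q is T. ✓
— 6 worlds.
For [](q | ~p) & (q -> ~p):
s: [](q | ~p) is F, q -> ~p is T. ✗
t: [](q | ~p) is F, q -> ~p is T. ✗
u: [](q | ~p) is F, q -> ~p is T. ✗
v: [](q | ~p) is T, q -> ~p is F. ✗
w: [](q | ~p) is F, q -> ~p is T. ✗
x: [](q | ~p) is F, q -> ~p is T. ✗
— 0 worlds.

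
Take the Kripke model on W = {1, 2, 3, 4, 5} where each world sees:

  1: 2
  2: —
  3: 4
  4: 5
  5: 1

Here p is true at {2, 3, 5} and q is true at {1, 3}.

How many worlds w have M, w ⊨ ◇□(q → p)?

1: successors {2}; □(q → p) there: 2:T. ✓
2: no successors, so ◇□(q → p) fails. ✗
3: successors {4}; □(q → p) there: 4:T. ✓
4: successors {5}; □(q → p) there: 5:F. ✗
5: successors {1}; □(q → p) there: 1:T. ✓
Satisfying worlds: {1, 3, 5}.

3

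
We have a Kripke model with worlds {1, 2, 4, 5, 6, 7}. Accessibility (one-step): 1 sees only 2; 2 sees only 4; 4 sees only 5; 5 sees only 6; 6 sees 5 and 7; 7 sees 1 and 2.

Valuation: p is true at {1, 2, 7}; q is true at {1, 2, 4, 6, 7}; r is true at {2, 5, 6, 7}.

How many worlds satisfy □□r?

3

1: successors {2}; □r there: 2:F. ✗
2: successors {4}; □r there: 4:T. ✓
4: successors {5}; □r there: 5:T. ✓
5: successors {6}; □r there: 6:T. ✓
6: successors {5, 7}; □r there: 5:T, 7:F. ✗
7: successors {1, 2}; □r there: 1:T, 2:F. ✗
Satisfying worlds: {2, 4, 5}.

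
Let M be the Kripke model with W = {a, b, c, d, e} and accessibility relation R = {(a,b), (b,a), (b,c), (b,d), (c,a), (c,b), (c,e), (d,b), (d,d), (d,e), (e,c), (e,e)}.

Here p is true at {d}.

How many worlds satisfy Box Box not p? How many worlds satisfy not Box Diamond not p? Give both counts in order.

For Box Box not p:
a: successors {b}; Box not p there: b:F. ✗
b: successors {a, c, d}; Box not p there: a:T, c:T, d:F. ✗
c: successors {a, b, e}; Box not p there: a:T, b:F, e:T. ✗
d: successors {b, d, e}; Box not p there: b:F, d:F, e:T. ✗
e: successors {c, e}; Box not p there: c:T, e:T. ✓
— 1 world.
For not Box Diamond not p:
a: Box Diamond not p is T. ✗
b: Box Diamond not p is T. ✗
c: Box Diamond not p is T. ✗
d: Box Diamond not p is T. ✗
e: Box Diamond not p is T. ✗
— 0 worlds.

1 and 0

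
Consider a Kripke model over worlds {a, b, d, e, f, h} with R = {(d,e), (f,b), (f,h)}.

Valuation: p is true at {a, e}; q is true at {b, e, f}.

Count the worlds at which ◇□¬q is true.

2

a: no successors, so ◇□¬q fails. ✗
b: no successors, so ◇□¬q fails. ✗
d: successors {e}; □¬q there: e:T. ✓
e: no successors, so ◇□¬q fails. ✗
f: successors {b, h}; □¬q there: b:T, h:T. ✓
h: no successors, so ◇□¬q fails. ✗
Satisfying worlds: {d, f}.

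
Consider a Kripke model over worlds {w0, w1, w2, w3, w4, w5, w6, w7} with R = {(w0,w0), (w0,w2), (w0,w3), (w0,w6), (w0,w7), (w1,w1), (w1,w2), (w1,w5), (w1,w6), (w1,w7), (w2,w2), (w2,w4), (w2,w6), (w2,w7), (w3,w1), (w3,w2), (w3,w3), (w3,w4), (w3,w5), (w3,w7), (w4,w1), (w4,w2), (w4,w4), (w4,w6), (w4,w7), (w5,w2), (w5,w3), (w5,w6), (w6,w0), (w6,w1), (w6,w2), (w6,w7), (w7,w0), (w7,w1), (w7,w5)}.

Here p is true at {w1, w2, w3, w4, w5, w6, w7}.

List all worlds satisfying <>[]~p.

w0: successors {w0, w2, w3, w6, w7}; []~p there: w0:F, w2:F, w3:F, w6:F, w7:F. ✗
w1: successors {w1, w2, w5, w6, w7}; []~p there: w1:F, w2:F, w5:F, w6:F, w7:F. ✗
w2: successors {w2, w4, w6, w7}; []~p there: w2:F, w4:F, w6:F, w7:F. ✗
w3: successors {w1, w2, w3, w4, w5, w7}; []~p there: w1:F, w2:F, w3:F, w4:F, w5:F, w7:F. ✗
w4: successors {w1, w2, w4, w6, w7}; []~p there: w1:F, w2:F, w4:F, w6:F, w7:F. ✗
w5: successors {w2, w3, w6}; []~p there: w2:F, w3:F, w6:F. ✗
w6: successors {w0, w1, w2, w7}; []~p there: w0:F, w1:F, w2:F, w7:F. ✗
w7: successors {w0, w1, w5}; []~p there: w0:F, w1:F, w5:F. ✗

∅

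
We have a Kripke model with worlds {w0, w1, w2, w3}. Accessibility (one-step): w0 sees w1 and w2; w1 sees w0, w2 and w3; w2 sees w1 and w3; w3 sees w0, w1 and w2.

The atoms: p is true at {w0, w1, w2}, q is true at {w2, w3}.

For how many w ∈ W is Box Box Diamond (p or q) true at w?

w0: successors {w1, w2}; Box Diamond (p or q) there: w1:T, w2:T. ✓
w1: successors {w0, w2, w3}; Box Diamond (p or q) there: w0:T, w2:T, w3:T. ✓
w2: successors {w1, w3}; Box Diamond (p or q) there: w1:T, w3:T. ✓
w3: successors {w0, w1, w2}; Box Diamond (p or q) there: w0:T, w1:T, w2:T. ✓
Satisfying worlds: {w0, w1, w2, w3}.

4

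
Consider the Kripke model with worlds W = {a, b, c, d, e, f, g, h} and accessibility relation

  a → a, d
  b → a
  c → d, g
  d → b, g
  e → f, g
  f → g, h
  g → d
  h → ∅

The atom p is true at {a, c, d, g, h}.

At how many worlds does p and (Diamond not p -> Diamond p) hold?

a: p is T, Diamond not p -> Diamond p is T. ✓
b: p is F, Diamond not p -> Diamond p is T. ✗
c: p is T, Diamond not p -> Diamond p is T. ✓
d: p is T, Diamond not p -> Diamond p is T. ✓
e: p is F, Diamond not p -> Diamond p is T. ✗
f: p is F, Diamond not p -> Diamond p is T. ✗
g: p is T, Diamond not p -> Diamond p is T. ✓
h: p is T, Diamond not p -> Diamond p is T. ✓
Satisfying worlds: {a, c, d, g, h}.

5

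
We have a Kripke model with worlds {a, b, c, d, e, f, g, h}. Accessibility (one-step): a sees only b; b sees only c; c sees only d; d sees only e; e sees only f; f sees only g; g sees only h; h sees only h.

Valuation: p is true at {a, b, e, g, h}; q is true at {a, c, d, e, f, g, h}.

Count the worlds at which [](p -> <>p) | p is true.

a: [](p -> <>p) is F, p is T. ✓
b: [](p -> <>p) is T, p is T. ✓
c: [](p -> <>p) is T, p is F. ✓
d: [](p -> <>p) is F, p is F. ✗
e: [](p -> <>p) is T, p is T. ✓
f: [](p -> <>p) is T, p is F. ✓
g: [](p -> <>p) is T, p is T. ✓
h: [](p -> <>p) is T, p is T. ✓
Satisfying worlds: {a, b, c, e, f, g, h}.

7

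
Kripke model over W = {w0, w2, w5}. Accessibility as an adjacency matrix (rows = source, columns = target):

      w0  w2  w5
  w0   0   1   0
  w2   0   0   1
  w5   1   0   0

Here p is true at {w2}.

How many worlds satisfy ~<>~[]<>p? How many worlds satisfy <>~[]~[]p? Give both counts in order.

1 and 1

For ~<>~[]<>p:
w0: <>~[]<>p is T. ✗
w2: <>~[]<>p is F. ✓
w5: <>~[]<>p is T. ✗
— 1 world.
For <>~[]~[]p:
w0: successors {w2}; ~[]~[]p there: w2:F. ✗
w2: successors {w5}; ~[]~[]p there: w5:T. ✓
w5: successors {w0}; ~[]~[]p there: w0:F. ✗
— 1 world.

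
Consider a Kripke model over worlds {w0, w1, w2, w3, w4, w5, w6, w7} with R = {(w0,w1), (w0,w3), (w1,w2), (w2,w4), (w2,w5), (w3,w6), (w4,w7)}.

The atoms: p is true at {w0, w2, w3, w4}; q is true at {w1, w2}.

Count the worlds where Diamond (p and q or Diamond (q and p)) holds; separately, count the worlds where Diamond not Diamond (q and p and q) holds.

2 and 5

For Diamond (p and q or Diamond (q and p)):
w0: successors {w1, w3}; p and q or Diamond (q and p) there: w1:T, w3:F. ✓
w1: successors {w2}; p and q or Diamond (q and p) there: w2:T. ✓
w2: successors {w4, w5}; p and q or Diamond (q and p) there: w4:F, w5:F. ✗
w3: successors {w6}; p and q or Diamond (q and p) there: w6:F. ✗
w4: successors {w7}; p and q or Diamond (q and p) there: w7:F. ✗
w5: no successors, so Diamond (p and q or Diamond (q and p)) fails. ✗
w6: no successors, so Diamond (p and q or Diamond (q and p)) fails. ✗
w7: no successors, so Diamond (p and q or Diamond (q and p)) fails. ✗
— 2 worlds.
For Diamond not Diamond (q and p and q):
w0: successors {w1, w3}; not Diamond (q and p and q) there: w1:F, w3:T. ✓
w1: successors {w2}; not Diamond (q and p and q) there: w2:T. ✓
w2: successors {w4, w5}; not Diamond (q and p and q) there: w4:T, w5:T. ✓
w3: successors {w6}; not Diamond (q and p and q) there: w6:T. ✓
w4: successors {w7}; not Diamond (q and p and q) there: w7:T. ✓
w5: no successors, so Diamond not Diamond (q and p and q) fails. ✗
w6: no successors, so Diamond not Diamond (q and p and q) fails. ✗
w7: no successors, so Diamond not Diamond (q and p and q) fails. ✗
— 5 worlds.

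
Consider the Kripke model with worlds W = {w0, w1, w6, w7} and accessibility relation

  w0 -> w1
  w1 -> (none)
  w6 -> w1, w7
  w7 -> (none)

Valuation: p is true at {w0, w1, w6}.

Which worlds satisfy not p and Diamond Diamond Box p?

∅

w0: not p is F, Diamond Diamond Box p is F. ✗
w1: not p is F, Diamond Diamond Box p is F. ✗
w6: not p is F, Diamond Diamond Box p is F. ✗
w7: not p is T, Diamond Diamond Box p is F. ✗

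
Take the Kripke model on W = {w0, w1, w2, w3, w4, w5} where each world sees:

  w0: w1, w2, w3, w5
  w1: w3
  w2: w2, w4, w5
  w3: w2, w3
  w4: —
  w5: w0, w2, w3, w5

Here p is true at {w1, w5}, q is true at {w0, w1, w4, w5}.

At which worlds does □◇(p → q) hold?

{w0, w1, w3, w4, w5}

w0: successors {w1, w2, w3, w5}; ◇(p → q) there: w1:T, w2:T, w3:T, w5:T. ✓
w1: successors {w3}; ◇(p → q) there: w3:T. ✓
w2: successors {w2, w4, w5}; ◇(p → q) there: w2:T, w4:F, w5:T. ✗
w3: successors {w2, w3}; ◇(p → q) there: w2:T, w3:T. ✓
w4: no successors, so □◇(p → q) holds vacuously. ✓
w5: successors {w0, w2, w3, w5}; ◇(p → q) there: w0:T, w2:T, w3:T, w5:T. ✓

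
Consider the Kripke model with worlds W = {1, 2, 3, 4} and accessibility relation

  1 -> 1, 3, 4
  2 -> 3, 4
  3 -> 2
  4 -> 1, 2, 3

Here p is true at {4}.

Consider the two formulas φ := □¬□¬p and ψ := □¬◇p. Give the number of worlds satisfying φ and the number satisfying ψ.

For □¬□¬p:
1: successors {1, 3, 4}; ¬□¬p there: 1:T, 3:F, 4:F. ✗
2: successors {3, 4}; ¬□¬p there: 3:F, 4:F. ✗
3: successors {2}; ¬□¬p there: 2:T. ✓
4: successors {1, 2, 3}; ¬□¬p there: 1:T, 2:T, 3:F. ✗
— 1 world.
For □¬◇p:
1: successors {1, 3, 4}; ¬◇p there: 1:F, 3:T, 4:T. ✗
2: successors {3, 4}; ¬◇p there: 3:T, 4:T. ✓
3: successors {2}; ¬◇p there: 2:F. ✗
4: successors {1, 2, 3}; ¬◇p there: 1:F, 2:F, 3:T. ✗
— 1 world.

1 and 1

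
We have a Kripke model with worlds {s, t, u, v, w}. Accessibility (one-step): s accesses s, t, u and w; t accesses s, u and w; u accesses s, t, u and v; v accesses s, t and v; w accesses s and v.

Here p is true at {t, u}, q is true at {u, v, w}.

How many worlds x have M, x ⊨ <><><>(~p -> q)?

5

s: successors {s, t, u, w}; <><>(~p -> q) there: s:T, t:T, u:T, w:T. ✓
t: successors {s, u, w}; <><>(~p -> q) there: s:T, u:T, w:T. ✓
u: successors {s, t, u, v}; <><>(~p -> q) there: s:T, t:T, u:T, v:T. ✓
v: successors {s, t, v}; <><>(~p -> q) there: s:T, t:T, v:T. ✓
w: successors {s, v}; <><>(~p -> q) there: s:T, v:T. ✓
Satisfying worlds: {s, t, u, v, w}.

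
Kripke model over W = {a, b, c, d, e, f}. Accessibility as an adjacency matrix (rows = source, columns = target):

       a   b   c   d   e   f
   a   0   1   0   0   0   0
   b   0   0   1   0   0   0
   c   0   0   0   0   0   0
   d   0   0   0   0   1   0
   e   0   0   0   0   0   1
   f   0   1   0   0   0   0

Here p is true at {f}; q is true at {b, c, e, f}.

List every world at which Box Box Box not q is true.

a: successors {b}; Box Box not q there: b:T. ✓
b: successors {c}; Box Box not q there: c:T. ✓
c: no successors, so Box Box Box not q holds vacuously. ✓
d: successors {e}; Box Box not q there: e:F. ✗
e: successors {f}; Box Box not q there: f:F. ✗
f: successors {b}; Box Box not q there: b:T. ✓

{a, b, c, f}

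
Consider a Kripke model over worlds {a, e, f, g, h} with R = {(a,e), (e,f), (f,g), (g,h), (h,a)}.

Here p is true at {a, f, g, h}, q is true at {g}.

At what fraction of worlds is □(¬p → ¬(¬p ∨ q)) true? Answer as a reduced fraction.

a: successors {e}; ¬p → ¬(¬p ∨ q) there: e:F. ✗
e: successors {f}; ¬p → ¬(¬p ∨ q) there: f:T. ✓
f: successors {g}; ¬p → ¬(¬p ∨ q) there: g:T. ✓
g: successors {h}; ¬p → ¬(¬p ∨ q) there: h:T. ✓
h: successors {a}; ¬p → ¬(¬p ∨ q) there: a:T. ✓
That's 4 of 5 worlds, so 4/5.

4/5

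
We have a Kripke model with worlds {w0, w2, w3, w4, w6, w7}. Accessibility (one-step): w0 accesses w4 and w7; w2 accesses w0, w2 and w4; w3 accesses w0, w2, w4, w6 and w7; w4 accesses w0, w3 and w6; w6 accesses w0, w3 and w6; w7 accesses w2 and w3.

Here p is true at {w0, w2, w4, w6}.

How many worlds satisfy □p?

1

w0: successors {w4, w7}; p there: w4:T, w7:F. ✗
w2: successors {w0, w2, w4}; p there: w0:T, w2:T, w4:T. ✓
w3: successors {w0, w2, w4, w6, w7}; p there: w0:T, w2:T, w4:T, w6:T, w7:F. ✗
w4: successors {w0, w3, w6}; p there: w0:T, w3:F, w6:T. ✗
w6: successors {w0, w3, w6}; p there: w0:T, w3:F, w6:T. ✗
w7: successors {w2, w3}; p there: w2:T, w3:F. ✗
Satisfying worlds: {w2}.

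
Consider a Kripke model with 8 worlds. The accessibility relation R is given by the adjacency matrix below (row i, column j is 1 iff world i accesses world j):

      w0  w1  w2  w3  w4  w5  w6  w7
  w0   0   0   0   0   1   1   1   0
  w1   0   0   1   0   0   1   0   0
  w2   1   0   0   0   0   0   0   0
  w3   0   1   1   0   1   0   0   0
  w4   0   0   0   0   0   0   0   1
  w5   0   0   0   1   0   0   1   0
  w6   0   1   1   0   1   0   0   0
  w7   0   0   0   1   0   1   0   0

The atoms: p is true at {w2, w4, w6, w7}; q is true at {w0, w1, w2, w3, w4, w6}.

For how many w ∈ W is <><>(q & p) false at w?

1

w0: successors {w4, w5, w6}; <>(q & p) there: w4:F, w5:T, w6:T. ✓
w1: successors {w2, w5}; <>(q & p) there: w2:F, w5:T. ✓
w2: successors {w0}; <>(q & p) there: w0:T. ✓
w3: successors {w1, w2, w4}; <>(q & p) there: w1:T, w2:F, w4:F. ✓
w4: successors {w7}; <>(q & p) there: w7:F. ✗
w5: successors {w3, w6}; <>(q & p) there: w3:T, w6:T. ✓
w6: successors {w1, w2, w4}; <>(q & p) there: w1:T, w2:F, w4:F. ✓
w7: successors {w3, w5}; <>(q & p) there: w3:T, w5:T. ✓
Satisfying worlds: {w0, w1, w2, w3, w5, w6, w7}.
So <><>(q & p) fails at the other 1 world.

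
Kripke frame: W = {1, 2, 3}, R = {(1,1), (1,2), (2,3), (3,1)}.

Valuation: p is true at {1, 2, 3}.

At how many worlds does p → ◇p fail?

0

1: p is T, ◇p is T. ✓
2: p is T, ◇p is T. ✓
3: p is T, ◇p is T. ✓
Satisfying worlds: {1, 2, 3}.
So p → ◇p fails at the other 0 worlds.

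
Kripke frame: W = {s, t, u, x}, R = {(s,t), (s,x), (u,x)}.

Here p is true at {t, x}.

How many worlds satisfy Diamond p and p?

s: Diamond p is T, p is F. ✗
t: Diamond p is F, p is T. ✗
u: Diamond p is T, p is F. ✗
x: Diamond p is F, p is T. ✗
Satisfying worlds: ∅.

0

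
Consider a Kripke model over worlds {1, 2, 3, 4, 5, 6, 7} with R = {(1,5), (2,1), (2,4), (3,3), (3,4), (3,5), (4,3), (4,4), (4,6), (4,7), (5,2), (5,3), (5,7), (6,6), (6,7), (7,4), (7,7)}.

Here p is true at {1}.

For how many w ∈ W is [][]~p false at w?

1

1: successors {5}; []~p there: 5:T. ✓
2: successors {1, 4}; []~p there: 1:T, 4:T. ✓
3: successors {3, 4, 5}; []~p there: 3:T, 4:T, 5:T. ✓
4: successors {3, 4, 6, 7}; []~p there: 3:T, 4:T, 6:T, 7:T. ✓
5: successors {2, 3, 7}; []~p there: 2:F, 3:T, 7:T. ✗
6: successors {6, 7}; []~p there: 6:T, 7:T. ✓
7: successors {4, 7}; []~p there: 4:T, 7:T. ✓
Satisfying worlds: {1, 2, 3, 4, 6, 7}.
So [][]~p fails at the other 1 world.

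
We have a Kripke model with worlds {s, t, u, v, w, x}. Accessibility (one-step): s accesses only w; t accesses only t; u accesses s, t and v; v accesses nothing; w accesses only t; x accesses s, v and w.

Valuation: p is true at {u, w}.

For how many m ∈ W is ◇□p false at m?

s: successors {w}; □p there: w:F. ✗
t: successors {t}; □p there: t:F. ✗
u: successors {s, t, v}; □p there: s:T, t:F, v:T. ✓
v: no successors, so ◇□p fails. ✗
w: successors {t}; □p there: t:F. ✗
x: successors {s, v, w}; □p there: s:T, v:T, w:F. ✓
Satisfying worlds: {u, x}.
So ◇□p fails at the other 4 worlds.

4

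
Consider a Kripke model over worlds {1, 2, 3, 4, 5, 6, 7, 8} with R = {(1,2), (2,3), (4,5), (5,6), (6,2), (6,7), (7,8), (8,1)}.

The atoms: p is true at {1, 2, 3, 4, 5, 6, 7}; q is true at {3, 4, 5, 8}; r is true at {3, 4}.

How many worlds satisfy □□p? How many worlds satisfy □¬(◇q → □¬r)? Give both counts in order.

7 and 2

For □□p:
1: successors {2}; □p there: 2:T. ✓
2: successors {3}; □p there: 3:T. ✓
3: no successors, so □□p holds vacuously. ✓
4: successors {5}; □p there: 5:T. ✓
5: successors {6}; □p there: 6:T. ✓
6: successors {2, 7}; □p there: 2:T, 7:F. ✗
7: successors {8}; □p there: 8:T. ✓
8: successors {1}; □p there: 1:T. ✓
— 7 worlds.
For □¬(◇q → □¬r):
1: successors {2}; ¬(◇q → □¬r) there: 2:T. ✓
2: successors {3}; ¬(◇q → □¬r) there: 3:F. ✗
3: no successors, so □¬(◇q → □¬r) holds vacuously. ✓
4: successors {5}; ¬(◇q → □¬r) there: 5:F. ✗
5: successors {6}; ¬(◇q → □¬r) there: 6:F. ✗
6: successors {2, 7}; ¬(◇q → □¬r) there: 2:T, 7:F. ✗
7: successors {8}; ¬(◇q → □¬r) there: 8:F. ✗
8: successors {1}; ¬(◇q → □¬r) there: 1:F. ✗
— 2 worlds.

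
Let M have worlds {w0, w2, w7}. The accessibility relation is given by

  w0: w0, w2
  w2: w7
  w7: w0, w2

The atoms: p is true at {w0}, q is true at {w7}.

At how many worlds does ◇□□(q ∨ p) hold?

w0: successors {w0, w2}; □□(q ∨ p) there: w0:F, w2:F. ✗
w2: successors {w7}; □□(q ∨ p) there: w7:F. ✗
w7: successors {w0, w2}; □□(q ∨ p) there: w0:F, w2:F. ✗
Satisfying worlds: ∅.

0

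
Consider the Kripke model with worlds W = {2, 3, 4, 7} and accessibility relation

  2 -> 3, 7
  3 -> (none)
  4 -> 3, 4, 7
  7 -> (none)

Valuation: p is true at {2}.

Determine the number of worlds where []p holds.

2

2: successors {3, 7}; p there: 3:F, 7:F. ✗
3: no successors, so []p holds vacuously. ✓
4: successors {3, 4, 7}; p there: 3:F, 4:F, 7:F. ✗
7: no successors, so []p holds vacuously. ✓
Satisfying worlds: {3, 7}.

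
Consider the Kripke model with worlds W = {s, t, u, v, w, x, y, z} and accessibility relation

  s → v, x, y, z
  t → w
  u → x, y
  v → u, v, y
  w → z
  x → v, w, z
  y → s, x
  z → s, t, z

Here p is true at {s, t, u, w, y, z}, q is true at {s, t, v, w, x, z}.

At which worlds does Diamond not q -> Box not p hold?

{t, w, x, y, z}

s: Diamond not q is T, Box not p is F. ✗
t: Diamond not q is F, Box not p is F. ✓
u: Diamond not q is T, Box not p is F. ✗
v: Diamond not q is T, Box not p is F. ✗
w: Diamond not q is F, Box not p is F. ✓
x: Diamond not q is F, Box not p is F. ✓
y: Diamond not q is F, Box not p is F. ✓
z: Diamond not q is F, Box not p is F. ✓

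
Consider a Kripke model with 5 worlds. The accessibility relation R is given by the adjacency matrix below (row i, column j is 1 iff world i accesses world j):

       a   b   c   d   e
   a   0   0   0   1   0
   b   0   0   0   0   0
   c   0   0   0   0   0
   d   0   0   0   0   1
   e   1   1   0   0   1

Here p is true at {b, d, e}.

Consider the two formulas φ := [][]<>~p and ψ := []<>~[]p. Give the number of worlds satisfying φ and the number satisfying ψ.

For [][]<>~p:
a: successors {d}; []<>~p there: d:T. ✓
b: no successors, so [][]<>~p holds vacuously. ✓
c: no successors, so [][]<>~p holds vacuously. ✓
d: successors {e}; []<>~p there: e:F. ✗
e: successors {a, b, e}; []<>~p there: a:F, b:T, e:F. ✗
— 3 worlds.
For []<>~[]p:
a: successors {d}; <>~[]p there: d:T. ✓
b: no successors, so []<>~[]p holds vacuously. ✓
c: no successors, so []<>~[]p holds vacuously. ✓
d: successors {e}; <>~[]p there: e:T. ✓
e: successors {a, b, e}; <>~[]p there: a:F, b:F, e:T. ✗
— 4 worlds.

3 and 4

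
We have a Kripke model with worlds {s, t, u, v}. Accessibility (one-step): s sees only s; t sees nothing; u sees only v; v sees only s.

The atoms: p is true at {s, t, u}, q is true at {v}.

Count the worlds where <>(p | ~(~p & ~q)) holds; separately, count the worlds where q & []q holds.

3 and 0

For <>(p | ~(~p & ~q)):
s: successors {s}; p | ~(~p & ~q) there: s:T. ✓
t: no successors, so <>(p | ~(~p & ~q)) fails. ✗
u: successors {v}; p | ~(~p & ~q) there: v:T. ✓
v: successors {s}; p | ~(~p & ~q) there: s:T. ✓
— 3 worlds.
For q & []q:
s: q is F, []q is F. ✗
t: q is F, []q is T. ✗
u: q is F, []q is T. ✗
v: q is T, []q is F. ✗
— 0 worlds.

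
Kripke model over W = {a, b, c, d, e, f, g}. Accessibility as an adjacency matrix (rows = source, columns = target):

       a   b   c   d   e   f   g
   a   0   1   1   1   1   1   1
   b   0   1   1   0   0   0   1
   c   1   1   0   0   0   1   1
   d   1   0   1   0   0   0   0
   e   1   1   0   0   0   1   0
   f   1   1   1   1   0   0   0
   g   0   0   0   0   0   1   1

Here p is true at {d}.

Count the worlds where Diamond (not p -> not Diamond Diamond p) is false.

a: successors {b, c, d, e, f, g}; not p -> not Diamond Diamond p there: b:T, c:F, d:T, e:F, f:F, g:F. ✓
b: successors {b, c, g}; not p -> not Diamond Diamond p there: b:T, c:F, g:F. ✓
c: successors {a, b, f, g}; not p -> not Diamond Diamond p there: a:F, b:T, f:F, g:F. ✓
d: successors {a, c}; not p -> not Diamond Diamond p there: a:F, c:F. ✗
e: successors {a, b, f}; not p -> not Diamond Diamond p there: a:F, b:T, f:F. ✓
f: successors {a, b, c, d}; not p -> not Diamond Diamond p there: a:F, b:T, c:F, d:T. ✓
g: successors {f, g}; not p -> not Diamond Diamond p there: f:F, g:F. ✗
Satisfying worlds: {a, b, c, e, f}.
So Diamond (not p -> not Diamond Diamond p) fails at the other 2 worlds.

2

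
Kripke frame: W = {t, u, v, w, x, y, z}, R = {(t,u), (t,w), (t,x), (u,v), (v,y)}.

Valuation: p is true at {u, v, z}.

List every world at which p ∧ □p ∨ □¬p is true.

{u, v, w, x, y, z}

t: p ∧ □p is F, □¬p is F. ✗
u: p ∧ □p is T, □¬p is F. ✓
v: p ∧ □p is F, □¬p is T. ✓
w: p ∧ □p is F, □¬p is T. ✓
x: p ∧ □p is F, □¬p is T. ✓
y: p ∧ □p is F, □¬p is T. ✓
z: p ∧ □p is T, □¬p is T. ✓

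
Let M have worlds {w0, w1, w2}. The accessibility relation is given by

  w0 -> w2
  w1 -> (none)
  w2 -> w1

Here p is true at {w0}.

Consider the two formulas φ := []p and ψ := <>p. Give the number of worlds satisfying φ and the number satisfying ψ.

1 and 0

For []p:
w0: successors {w2}; p there: w2:F. ✗
w1: no successors, so []p holds vacuously. ✓
w2: successors {w1}; p there: w1:F. ✗
— 1 world.
For <>p:
w0: successors {w2}; p there: w2:F. ✗
w1: no successors, so <>p fails. ✗
w2: successors {w1}; p there: w1:F. ✗
— 0 worlds.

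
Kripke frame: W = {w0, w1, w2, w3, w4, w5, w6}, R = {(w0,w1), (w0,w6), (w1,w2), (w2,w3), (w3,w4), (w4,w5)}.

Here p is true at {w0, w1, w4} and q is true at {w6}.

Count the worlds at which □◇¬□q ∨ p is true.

w0: □◇¬□q is F, p is T. ✓
w1: □◇¬□q is T, p is T. ✓
w2: □◇¬□q is T, p is F. ✓
w3: □◇¬□q is F, p is F. ✗
w4: □◇¬□q is F, p is T. ✓
w5: □◇¬□q is T, p is F. ✓
w6: □◇¬□q is T, p is F. ✓
Satisfying worlds: {w0, w1, w2, w4, w5, w6}.

6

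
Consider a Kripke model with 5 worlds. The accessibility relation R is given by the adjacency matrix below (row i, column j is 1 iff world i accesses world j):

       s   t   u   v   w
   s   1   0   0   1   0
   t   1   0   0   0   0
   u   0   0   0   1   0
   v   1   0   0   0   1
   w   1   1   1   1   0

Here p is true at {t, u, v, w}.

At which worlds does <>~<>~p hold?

{w}

s: successors {s, v}; ~<>~p there: s:F, v:F. ✗
t: successors {s}; ~<>~p there: s:F. ✗
u: successors {v}; ~<>~p there: v:F. ✗
v: successors {s, w}; ~<>~p there: s:F, w:F. ✗
w: successors {s, t, u, v}; ~<>~p there: s:F, t:F, u:T, v:F. ✓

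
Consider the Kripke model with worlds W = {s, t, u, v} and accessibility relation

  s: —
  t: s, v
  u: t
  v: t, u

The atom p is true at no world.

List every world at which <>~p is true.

s: no successors, so <>~p fails. ✗
t: successors {s, v}; ~p there: s:T, v:T. ✓
u: successors {t}; ~p there: t:T. ✓
v: successors {t, u}; ~p there: t:T, u:T. ✓

{t, u, v}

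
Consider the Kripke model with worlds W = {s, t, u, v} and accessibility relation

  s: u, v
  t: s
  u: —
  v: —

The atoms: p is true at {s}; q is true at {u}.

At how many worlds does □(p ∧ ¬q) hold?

3

s: successors {u, v}; p ∧ ¬q there: u:F, v:F. ✗
t: successors {s}; p ∧ ¬q there: s:T. ✓
u: no successors, so □(p ∧ ¬q) holds vacuously. ✓
v: no successors, so □(p ∧ ¬q) holds vacuously. ✓
Satisfying worlds: {t, u, v}.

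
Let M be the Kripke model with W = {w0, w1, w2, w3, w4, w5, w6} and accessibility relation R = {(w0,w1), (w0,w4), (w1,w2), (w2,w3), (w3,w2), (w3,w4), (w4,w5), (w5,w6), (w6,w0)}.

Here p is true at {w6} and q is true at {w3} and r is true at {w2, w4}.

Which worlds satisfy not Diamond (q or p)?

w0: Diamond (q or p) is F. ✓
w1: Diamond (q or p) is F. ✓
w2: Diamond (q or p) is T. ✗
w3: Diamond (q or p) is F. ✓
w4: Diamond (q or p) is F. ✓
w5: Diamond (q or p) is T. ✗
w6: Diamond (q or p) is F. ✓

{w0, w1, w3, w4, w6}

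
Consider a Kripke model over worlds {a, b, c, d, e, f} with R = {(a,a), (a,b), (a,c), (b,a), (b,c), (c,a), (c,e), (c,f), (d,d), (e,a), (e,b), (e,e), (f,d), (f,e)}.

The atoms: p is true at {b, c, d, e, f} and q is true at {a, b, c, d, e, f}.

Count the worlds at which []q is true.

a: successors {a, b, c}; q there: a:T, b:T, c:T. ✓
b: successors {a, c}; q there: a:T, c:T. ✓
c: successors {a, e, f}; q there: a:T, e:T, f:T. ✓
d: successors {d}; q there: d:T. ✓
e: successors {a, b, e}; q there: a:T, b:T, e:T. ✓
f: successors {d, e}; q there: d:T, e:T. ✓
Satisfying worlds: {a, b, c, d, e, f}.

6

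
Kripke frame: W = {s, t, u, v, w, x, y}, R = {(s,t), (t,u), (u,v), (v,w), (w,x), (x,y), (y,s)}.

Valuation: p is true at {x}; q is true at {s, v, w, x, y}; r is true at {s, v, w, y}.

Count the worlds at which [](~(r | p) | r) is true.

6

s: successors {t}; ~(r | p) | r there: t:T. ✓
t: successors {u}; ~(r | p) | r there: u:T. ✓
u: successors {v}; ~(r | p) | r there: v:T. ✓
v: successors {w}; ~(r | p) | r there: w:T. ✓
w: successors {x}; ~(r | p) | r there: x:F. ✗
x: successors {y}; ~(r | p) | r there: y:T. ✓
y: successors {s}; ~(r | p) | r there: s:T. ✓
Satisfying worlds: {s, t, u, v, x, y}.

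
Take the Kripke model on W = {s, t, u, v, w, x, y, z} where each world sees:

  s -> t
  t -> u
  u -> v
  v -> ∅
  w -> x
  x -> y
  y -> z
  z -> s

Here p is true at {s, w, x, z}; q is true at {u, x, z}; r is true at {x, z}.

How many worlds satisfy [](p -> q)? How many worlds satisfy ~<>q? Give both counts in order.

For [](p -> q):
s: successors {t}; p -> q there: t:T. ✓
t: successors {u}; p -> q there: u:T. ✓
u: successors {v}; p -> q there: v:T. ✓
v: no successors, so [](p -> q) holds vacuously. ✓
w: successors {x}; p -> q there: x:T. ✓
x: successors {y}; p -> q there: y:T. ✓
y: successors {z}; p -> q there: z:T. ✓
z: successors {s}; p -> q there: s:F. ✗
— 7 worlds.
For ~<>q:
s: <>q is F. ✓
t: <>q is T. ✗
u: <>q is F. ✓
v: <>q is F. ✓
w: <>q is T. ✗
x: <>q is F. ✓
y: <>q is T. ✗
z: <>q is F. ✓
— 5 worlds.

7 and 5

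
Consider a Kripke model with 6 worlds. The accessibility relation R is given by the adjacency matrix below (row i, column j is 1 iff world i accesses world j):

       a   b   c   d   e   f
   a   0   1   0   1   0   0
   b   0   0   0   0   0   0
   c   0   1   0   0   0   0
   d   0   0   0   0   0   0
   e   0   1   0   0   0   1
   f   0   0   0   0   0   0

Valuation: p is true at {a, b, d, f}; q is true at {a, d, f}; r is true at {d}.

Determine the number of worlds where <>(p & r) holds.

1

a: successors {b, d}; p & r there: b:F, d:T. ✓
b: no successors, so <>(p & r) fails. ✗
c: successors {b}; p & r there: b:F. ✗
d: no successors, so <>(p & r) fails. ✗
e: successors {b, f}; p & r there: b:F, f:F. ✗
f: no successors, so <>(p & r) fails. ✗
Satisfying worlds: {a}.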